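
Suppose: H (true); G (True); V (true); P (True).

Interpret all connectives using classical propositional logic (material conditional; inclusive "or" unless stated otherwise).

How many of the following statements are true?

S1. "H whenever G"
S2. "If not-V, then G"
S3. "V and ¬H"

2

S1: In symbols: G -> H

G -> H = True -> True = True
Thus S1 is true.

S2: Formalization: not V -> G

not V = not True = False
not V -> G = False -> True = True
So S2 is true.

S3: Formalization: V and not H

not H = not True = False
V and not H = True and False = False
Thus S3 is false.

True statements: 2.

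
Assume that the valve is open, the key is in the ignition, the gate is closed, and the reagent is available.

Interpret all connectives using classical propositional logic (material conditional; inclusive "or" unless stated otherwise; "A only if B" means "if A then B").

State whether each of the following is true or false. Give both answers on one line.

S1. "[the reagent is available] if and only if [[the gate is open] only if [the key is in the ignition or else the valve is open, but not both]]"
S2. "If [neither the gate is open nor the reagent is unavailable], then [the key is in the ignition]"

S1 True; S2 True

Let V = "the reagent is available" (T), L = "the gate is open" (F), U = "the key is in the ignition" (T), D = "the valve is open" (T).

S1: Parsed as V ↔ (L → (U ⊕ D))

U ⊕ D = T ⊕ T = F
L → (U ⊕ D) = F → F = T
V ↔ (L → (U ⊕ D)) = T ↔ T = T
Hence S1 is true.

S2: Parsed as (L ↓ ¬V) → U

¬V = ¬T = F
L ↓ ¬V = F ↓ F = T
(L ↓ ¬V) → U = T → T = T
Hence S2 is true.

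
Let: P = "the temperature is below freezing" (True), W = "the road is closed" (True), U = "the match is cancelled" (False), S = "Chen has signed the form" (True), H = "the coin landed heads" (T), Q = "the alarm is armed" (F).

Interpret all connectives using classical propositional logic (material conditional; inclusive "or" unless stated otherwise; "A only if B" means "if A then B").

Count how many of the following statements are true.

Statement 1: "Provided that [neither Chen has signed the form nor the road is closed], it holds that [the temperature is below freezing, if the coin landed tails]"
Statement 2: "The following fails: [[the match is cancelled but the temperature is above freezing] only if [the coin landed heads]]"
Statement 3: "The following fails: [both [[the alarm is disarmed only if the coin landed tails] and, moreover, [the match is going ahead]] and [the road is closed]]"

2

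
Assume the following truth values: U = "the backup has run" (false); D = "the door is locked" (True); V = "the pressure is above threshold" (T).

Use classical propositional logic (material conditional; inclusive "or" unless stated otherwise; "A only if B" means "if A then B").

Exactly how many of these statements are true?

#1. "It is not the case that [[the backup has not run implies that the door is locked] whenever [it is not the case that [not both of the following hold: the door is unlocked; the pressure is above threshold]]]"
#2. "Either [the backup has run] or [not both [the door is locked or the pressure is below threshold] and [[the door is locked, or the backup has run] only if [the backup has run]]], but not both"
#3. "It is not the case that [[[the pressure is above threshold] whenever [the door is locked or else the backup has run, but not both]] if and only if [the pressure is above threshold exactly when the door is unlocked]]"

2

#1: Formalization: ~(~(~D nand V) -> (~U -> D))

~D = ~T = F
~D nand V = F nand T = T
~(~D nand V) = ~T = F
~U = ~F = T
~U -> D = T -> T = T
~(~D nand V) -> (~U -> D) = F -> T = T
~(~(~D nand V) -> (~U -> D)) = ~T = F
Hence #1 is false.

#2: In symbols: U xor ((D | ~V) nand ((D | U) -> U))

~V = ~T = F
D | ~V = T | F = T
D | U = T | F = T
(D | U) -> U = T -> F = F
(D | ~V) nand ((D | U) -> U) = T nand F = T
U xor ((D | ~V) nand ((D | U) -> U)) = F xor T = T
So #2 is true.

#3: Formalization: ~(((D xor U) -> V) <-> (V <-> ~D))

D xor U = T xor F = T
(D xor U) -> V = T -> T = T
~D = ~T = F
V <-> ~D = T <-> F = F
((D xor U) -> V) <-> (V <-> ~D) = T <-> F = F
~(((D xor U) -> V) <-> (V <-> ~D)) = ~F = T
So #3 is true.

Count: 2.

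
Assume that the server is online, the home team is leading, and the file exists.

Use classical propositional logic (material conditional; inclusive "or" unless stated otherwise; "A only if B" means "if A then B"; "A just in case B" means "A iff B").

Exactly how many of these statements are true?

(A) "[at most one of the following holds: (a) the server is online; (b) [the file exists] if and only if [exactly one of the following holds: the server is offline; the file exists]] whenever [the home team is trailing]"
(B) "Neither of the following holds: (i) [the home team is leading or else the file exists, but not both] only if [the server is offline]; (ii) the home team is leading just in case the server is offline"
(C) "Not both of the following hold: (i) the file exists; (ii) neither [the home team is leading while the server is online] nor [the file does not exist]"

Let R = "the home team is leading" (T), W = "the server is online" (T), N = "the file exists" (T).

(A): In symbols: ~R -> (W nand (N <-> (~W xor N)))

~R = ~T = F
~W = ~T = F
~W xor N = F xor T = T
N <-> (~W xor N) = T <-> T = T
W nand (N <-> (~W xor N)) = T nand T = F
~R -> (W nand (N <-> (~W xor N))) = F -> F = T
Thus (A) is true.

(B): Parsed as ((R xor N) -> ~W) nor (R <-> ~W)

R xor N = T xor T = F
~W = ~T = F
(R xor N) -> ~W = F -> F = T
~W = ~T = F
R <-> ~W = T <-> F = F
((R xor N) -> ~W) nor (R <-> ~W) = T nor F = F
Thus (B) is false.

(C): Parsed as N nand ((R & W) nor ~N)

R & W = T & T = T
~N = ~T = F
(R & W) nor ~N = T nor F = F
N nand ((R & W) nor ~N) = T nand F = T
Hence (C) is true.

Count: 2.

2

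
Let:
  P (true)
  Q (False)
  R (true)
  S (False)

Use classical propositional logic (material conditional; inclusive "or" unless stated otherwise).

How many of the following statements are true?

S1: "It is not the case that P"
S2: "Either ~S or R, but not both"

0

S1: Formalization: ~P

~P = ~T = F
Hence S1 is false.

S2: Parsed as ~S xor R

~S = ~F = T
~S xor R = T xor T = F
Thus S2 is false.

True statements: 0 (none).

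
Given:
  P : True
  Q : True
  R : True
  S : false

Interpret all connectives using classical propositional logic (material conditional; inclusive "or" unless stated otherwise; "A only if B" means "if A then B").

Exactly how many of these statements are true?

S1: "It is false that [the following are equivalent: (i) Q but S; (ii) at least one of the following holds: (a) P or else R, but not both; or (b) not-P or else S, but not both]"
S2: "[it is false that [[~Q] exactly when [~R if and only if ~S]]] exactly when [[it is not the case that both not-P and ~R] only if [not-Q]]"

S1: In symbols: ~((Q & S) <-> ((P xor R) | (~P xor S)))

Q & S = T & F = F
P xor R = T xor T = F
~P = ~T = F
~P xor S = F xor F = F
(P xor R) | (~P xor S) = F | F = F
(Q & S) <-> ((P xor R) | (~P xor S)) = F <-> F = T
~((Q & S) <-> ((P xor R) | (~P xor S))) = ~T = F
Thus S1 is false.

S2: Formalization: ~(~Q <-> (~R <-> ~S)) <-> ((~P nand ~R) -> ~Q)

~Q = ~T = F
~R = ~T = F
~S = ~F = T
~R <-> ~S = F <-> T = F
~Q <-> (~R <-> ~S) = F <-> F = T
~(~Q <-> (~R <-> ~S)) = ~T = F
~P = ~T = F
~R = ~T = F
~P nand ~R = F nand F = T
~Q = ~T = F
(~P nand ~R) -> ~Q = T -> F = F
~(~Q <-> (~R <-> ~S)) <-> ((~P nand ~R) -> ~Q) = F <-> F = T
Hence S2 is true.

True statements: 1 (S2).

1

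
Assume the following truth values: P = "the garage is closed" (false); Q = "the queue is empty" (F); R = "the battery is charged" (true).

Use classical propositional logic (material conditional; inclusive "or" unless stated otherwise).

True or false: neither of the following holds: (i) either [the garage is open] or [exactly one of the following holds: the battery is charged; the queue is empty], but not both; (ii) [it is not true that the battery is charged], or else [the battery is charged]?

false

Parsed as (~P xor (R xor Q)) nor (~R | R)

~P = ~F = T
R xor Q = T xor F = T
~P xor (R xor Q) = T xor T = F
~R = ~T = F
~R | R = F | T = T
(~P xor (R xor Q)) nor (~R | R) = F nor T = F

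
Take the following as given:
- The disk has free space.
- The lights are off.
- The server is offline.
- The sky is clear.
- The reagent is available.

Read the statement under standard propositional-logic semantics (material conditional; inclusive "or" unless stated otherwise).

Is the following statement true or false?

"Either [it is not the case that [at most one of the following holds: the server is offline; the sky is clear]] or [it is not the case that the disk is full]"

True

Let W = "the server is online" (F), R = "the sky is overcast" (F), S = "the disk is full" (F).
This is ~(~W nand ~R) | ~S.

~W = ~F = T
~R = ~F = T
~W nand ~R = T nand T = F
~(~W nand ~R) = ~F = T
~S = ~F = T
~(~W nand ~R) | ~S = T | T = T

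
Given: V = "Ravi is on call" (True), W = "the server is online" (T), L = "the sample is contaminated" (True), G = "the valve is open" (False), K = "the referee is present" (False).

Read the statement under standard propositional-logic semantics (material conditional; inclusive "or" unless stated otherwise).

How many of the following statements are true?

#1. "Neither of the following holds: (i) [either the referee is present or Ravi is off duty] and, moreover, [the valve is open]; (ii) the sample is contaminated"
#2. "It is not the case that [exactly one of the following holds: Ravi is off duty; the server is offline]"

#1: This is ((K or not V) and G) nor L.

not V = not True = False
K or not V = False or False = False
(K or not V) and G = False and False = False
((K or not V) and G) nor L = False nor True = False
Thus #1 is false.

#2: Parsed as not (not V xor not W)

not V = not True = False
not W = not True = False
not V xor not W = False xor False = False
not (not V xor not W) = not False = True
Thus #2 is true.

Count: 1.

1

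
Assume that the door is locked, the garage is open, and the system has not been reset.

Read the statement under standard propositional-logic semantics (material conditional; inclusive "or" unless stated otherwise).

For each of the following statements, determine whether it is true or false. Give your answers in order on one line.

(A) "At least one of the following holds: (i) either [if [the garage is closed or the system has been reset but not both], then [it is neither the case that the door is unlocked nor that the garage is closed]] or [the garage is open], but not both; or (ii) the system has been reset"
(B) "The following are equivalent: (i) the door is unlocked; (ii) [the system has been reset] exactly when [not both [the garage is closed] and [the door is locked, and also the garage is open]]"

Let W = "the garage is closed" (False), U = "the system has been reset" (False), K = "the door is locked" (True).

(A): In symbols: (((W xor U) -> (not K nor W)) xor not W) or U

W xor U = False xor False = False
not K = not True = False
not K nor W = False nor False = True
(W xor U) -> (not K nor W) = False -> True = True
not W = not False = True
((W xor U) -> (not K nor W)) xor not W = True xor True = False
(((W xor U) -> (not K nor W)) xor not W) or U = False or False = False
So (A) is false.

(B): Parsed as not K iff (U iff (W nand (K and not W)))

not K = not True = False
not W = not False = True
K and not W = True and True = True
W nand (K and not W) = False nand True = True
U iff (W nand (K and not W)) = False iff True = False
not K iff (U iff (W nand (K and not W))) = False iff False = True
Hence (B) is true.

(A) False, (B) True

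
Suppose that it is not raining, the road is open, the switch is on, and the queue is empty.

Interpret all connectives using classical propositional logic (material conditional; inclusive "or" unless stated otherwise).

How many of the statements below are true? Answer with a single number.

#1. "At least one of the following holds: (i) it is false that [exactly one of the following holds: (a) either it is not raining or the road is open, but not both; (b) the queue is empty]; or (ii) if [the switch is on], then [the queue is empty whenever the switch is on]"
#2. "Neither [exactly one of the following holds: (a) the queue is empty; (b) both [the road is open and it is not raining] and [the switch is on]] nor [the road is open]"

Let G = "it is raining" (F), W = "the road is closed" (F), V = "the queue is empty" (T), D = "the switch is on" (T).

#1: Parsed as ~((~G xor ~W) xor V) | (D -> (D -> V))

~G = ~F = T
~W = ~F = T
~G xor ~W = T xor T = F
(~G xor ~W) xor V = F xor T = T
~((~G xor ~W) xor V) = ~T = F
D -> V = T -> T = T
D -> (D -> V) = T -> T = T
~((~G xor ~W) xor V) | (D -> (D -> V)) = F | T = T
So #1 is true.

#2: Parsed as (V xor ((~W & ~G) & D)) nor ~W

~W = ~F = T
~G = ~F = T
~W & ~G = T & T = T
(~W & ~G) & D = T & T = T
V xor ((~W & ~G) & D) = T xor T = F
~W = ~F = T
(V xor ((~W & ~G) & D)) nor ~W = F nor T = F
So #2 is false.

True statements: 1 (#1).

1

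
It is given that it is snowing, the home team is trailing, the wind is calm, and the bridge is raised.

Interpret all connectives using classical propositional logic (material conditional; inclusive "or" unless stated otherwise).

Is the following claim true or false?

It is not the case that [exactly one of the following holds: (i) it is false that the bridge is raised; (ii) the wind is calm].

false

Let S = "the bridge is raised" (T), R = "the wind is strong" (F).
This is ¬(¬S ⊕ ¬R).

¬S = ¬T = F
¬R = ¬F = T
¬S ⊕ ¬R = F ⊕ T = T
¬(¬S ⊕ ¬R) = ¬T = F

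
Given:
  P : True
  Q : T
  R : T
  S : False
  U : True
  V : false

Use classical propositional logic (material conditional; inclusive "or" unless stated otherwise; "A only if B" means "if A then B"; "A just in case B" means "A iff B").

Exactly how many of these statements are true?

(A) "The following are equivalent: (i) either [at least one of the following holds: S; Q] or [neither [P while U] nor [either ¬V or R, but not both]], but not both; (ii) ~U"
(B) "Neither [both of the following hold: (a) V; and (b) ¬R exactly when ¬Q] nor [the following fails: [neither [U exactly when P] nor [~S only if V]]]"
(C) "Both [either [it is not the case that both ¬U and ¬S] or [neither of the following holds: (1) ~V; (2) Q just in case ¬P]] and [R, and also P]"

1

(A): Parsed as ((S or Q) xor ((P and U) nor (not V xor R))) iff not U

S or Q = False or True = True
P and U = True and True = True
not V = not False = True
not V xor R = True xor True = False
(P and U) nor (not V xor R) = True nor False = False
(S or Q) xor ((P and U) nor (not V xor R)) = True xor False = True
not U = not True = False
((S or Q) xor ((P and U) nor (not V xor R))) iff not U = True iff False = False
Hence (A) is false.

(B): Parsed as (V and (not R iff not Q)) nor not ((U iff P) nor (not S -> V))

not R = not True = False
not Q = not True = False
not R iff not Q = False iff False = True
V and (not R iff not Q) = False and True = False
U iff P = True iff True = True
not S = not False = True
not S -> V = True -> False = False
(U iff P) nor (not S -> V) = True nor False = False
not ((U iff P) nor (not S -> V)) = not False = True
(V and (not R iff not Q)) nor not ((U iff P) nor (not S -> V)) = False nor True = False
So (B) is false.

(C): This is ((not U nand not S) or (not V nor (Q iff not P))) and (R and P).

not U = not True = False
not S = not False = True
not U nand not S = False nand True = True
not V = not False = True
not P = not True = False
Q iff not P = True iff False = False
not V nor (Q iff not P) = True nor False = False
(not U nand not S) or (not V nor (Q iff not P)) = True or False = True
R and P = True and True = True
((not U nand not S) or (not V nor (Q iff not P))) and (R and P) = True and True = True
So (C) is true.

True statements: 1 ((C)).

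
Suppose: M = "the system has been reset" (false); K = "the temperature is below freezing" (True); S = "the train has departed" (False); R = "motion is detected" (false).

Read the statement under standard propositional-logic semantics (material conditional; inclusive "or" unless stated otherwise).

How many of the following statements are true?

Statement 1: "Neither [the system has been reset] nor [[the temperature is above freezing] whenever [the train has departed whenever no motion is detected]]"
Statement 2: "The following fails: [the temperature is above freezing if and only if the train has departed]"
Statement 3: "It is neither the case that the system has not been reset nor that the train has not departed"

Statement 1: In symbols: M ↓ ((¬R → S) → ¬K)

¬R = ¬F = T
¬R → S = T → F = F
¬K = ¬T = F
(¬R → S) → ¬K = F → F = T
M ↓ ((¬R → S) → ¬K) = F ↓ T = F
So Statement 1 is false.

Statement 2: Formalization: ¬(¬K ↔ S)

¬K = ¬T = F
¬K ↔ S = F ↔ F = T
¬(¬K ↔ S) = ¬T = F
So Statement 2 is false.

Statement 3: In symbols: ¬M ↓ ¬S

¬M = ¬F = T
¬S = ¬F = T
¬M ↓ ¬S = T ↓ T = F
Thus Statement 3 is false.

Count: 0.

0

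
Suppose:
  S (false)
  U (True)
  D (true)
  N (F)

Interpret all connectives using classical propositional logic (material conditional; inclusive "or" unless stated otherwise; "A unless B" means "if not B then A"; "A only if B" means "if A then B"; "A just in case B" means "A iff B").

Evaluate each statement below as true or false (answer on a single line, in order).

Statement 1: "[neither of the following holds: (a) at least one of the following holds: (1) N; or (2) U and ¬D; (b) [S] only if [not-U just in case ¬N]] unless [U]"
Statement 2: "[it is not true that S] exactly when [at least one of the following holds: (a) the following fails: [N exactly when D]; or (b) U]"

Statement 1: Parsed as ((N | (U & ~D)) nor (S -> (~U <-> ~N))) | U

~D = ~T = F
U & ~D = T & F = F
N | (U & ~D) = F | F = F
~U = ~T = F
~N = ~F = T
~U <-> ~N = F <-> T = F
S -> (~U <-> ~N) = F -> F = T
(N | (U & ~D)) nor (S -> (~U <-> ~N)) = F nor T = F
((N | (U & ~D)) nor (S -> (~U <-> ~N))) | U = F | T = T
Thus Statement 1 is true.

Statement 2: This is ~S <-> (~(N <-> D) | U).

~S = ~F = T
N <-> D = F <-> T = F
~(N <-> D) = ~F = T
~(N <-> D) | U = T | T = T
~S <-> (~(N <-> D) | U) = T <-> T = T
Hence Statement 2 is true.

Statement 1 true; Statement 2 true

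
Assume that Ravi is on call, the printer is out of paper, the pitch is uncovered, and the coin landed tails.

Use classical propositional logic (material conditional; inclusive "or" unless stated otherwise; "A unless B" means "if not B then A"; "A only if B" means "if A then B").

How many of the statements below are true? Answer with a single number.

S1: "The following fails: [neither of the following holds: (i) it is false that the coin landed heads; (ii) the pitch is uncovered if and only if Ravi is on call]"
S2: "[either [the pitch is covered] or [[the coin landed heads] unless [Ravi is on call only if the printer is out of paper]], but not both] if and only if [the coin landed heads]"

Let G = "the coin landed heads" (F), M = "the pitch is covered" (F), U = "Ravi is on call" (T), H = "the printer has paper" (F).

S1: This is ~(~G nor (~M <-> U)).

~G = ~F = T
~M = ~F = T
~M <-> U = T <-> T = T
~G nor (~M <-> U) = T nor T = F
~(~G nor (~M <-> U)) = ~F = T
Hence S1 is true.

S2: This is (M xor (G | (U -> ~H))) <-> G.

~H = ~F = T
U -> ~H = T -> T = T
G | (U -> ~H) = F | T = T
M xor (G | (U -> ~H)) = F xor T = T
(M xor (G | (U -> ~H))) <-> G = T <-> F = F
Thus S2 is false.

True statements: 1.

1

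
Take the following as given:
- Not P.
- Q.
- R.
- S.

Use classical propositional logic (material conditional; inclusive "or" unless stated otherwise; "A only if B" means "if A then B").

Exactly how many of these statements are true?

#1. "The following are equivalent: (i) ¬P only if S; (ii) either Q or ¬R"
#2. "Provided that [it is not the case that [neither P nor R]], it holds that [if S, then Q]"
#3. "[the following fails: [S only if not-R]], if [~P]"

#1: In symbols: (¬P → S) ↔ (Q ∨ ¬R)

¬P = ¬F = T
¬P → S = T → T = T
¬R = ¬T = F
Q ∨ ¬R = T ∨ F = T
(¬P → S) ↔ (Q ∨ ¬R) = T ↔ T = T
Thus #1 is true.

#2: This is ¬(P ↓ R) → (S → Q).

P ↓ R = F ↓ T = F
¬(P ↓ R) = ¬F = T
S → Q = T → T = T
¬(P ↓ R) → (S → Q) = T → T = T
So #2 is true.

#3: This is ¬P → ¬(S → ¬R).

¬P = ¬F = T
¬R = ¬T = F
S → ¬R = T → F = F
¬(S → ¬R) = ¬F = T
¬P → ¬(S → ¬R) = T → T = T
So #3 is true.

Count: 3.

3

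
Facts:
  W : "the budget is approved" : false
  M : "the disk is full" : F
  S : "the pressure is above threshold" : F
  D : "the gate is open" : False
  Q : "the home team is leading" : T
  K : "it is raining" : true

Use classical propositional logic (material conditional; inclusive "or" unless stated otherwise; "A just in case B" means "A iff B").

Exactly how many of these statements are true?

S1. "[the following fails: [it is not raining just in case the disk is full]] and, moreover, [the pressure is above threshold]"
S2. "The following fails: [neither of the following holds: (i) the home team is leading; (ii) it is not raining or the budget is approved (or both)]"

1

S1: Formalization: ¬(¬K ↔ M) ∧ S

¬K = ¬T = F
¬K ↔ M = F ↔ F = T
¬(¬K ↔ M) = ¬T = F
¬(¬K ↔ M) ∧ S = F ∧ F = F
Hence S1 is false.

S2: Formalization: ¬(Q ↓ (¬K ∨ W))

¬K = ¬T = F
¬K ∨ W = F ∨ F = F
Q ↓ (¬K ∨ W) = T ↓ F = F
¬(Q ↓ (¬K ∨ W)) = ¬F = T
So S2 is true.

True statements: 1.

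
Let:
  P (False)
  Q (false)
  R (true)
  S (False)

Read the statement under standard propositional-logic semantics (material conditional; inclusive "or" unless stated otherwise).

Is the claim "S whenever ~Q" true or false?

This is ¬Q → S.

¬Q = ¬F = T
¬Q → S = T → F = F

The statement is false.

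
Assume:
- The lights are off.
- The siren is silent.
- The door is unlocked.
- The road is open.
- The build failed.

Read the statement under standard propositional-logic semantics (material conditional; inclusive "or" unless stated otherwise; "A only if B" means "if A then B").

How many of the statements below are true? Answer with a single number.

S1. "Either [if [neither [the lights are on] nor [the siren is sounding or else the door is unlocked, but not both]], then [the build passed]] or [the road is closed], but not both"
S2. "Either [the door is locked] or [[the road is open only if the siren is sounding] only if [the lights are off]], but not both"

Let G = "the lights are on" (F), M = "the siren is sounding" (F), K = "the door is locked" (F), N = "the build passed" (F), W = "the road is closed" (F).

S1: In symbols: ((G nor (M xor ~K)) -> N) xor W

~K = ~F = T
M xor ~K = F xor T = T
G nor (M xor ~K) = F nor T = F
(G nor (M xor ~K)) -> N = F -> F = T
((G nor (M xor ~K)) -> N) xor W = T xor F = T
Hence S1 is true.

S2: In symbols: K xor ((~W -> M) -> ~G)

~W = ~F = T
~W -> M = T -> F = F
~G = ~F = T
(~W -> M) -> ~G = F -> T = T
K xor ((~W -> M) -> ~G) = F xor T = T
Thus S2 is true.

2 of the 2 statements are true (S1, S2).

2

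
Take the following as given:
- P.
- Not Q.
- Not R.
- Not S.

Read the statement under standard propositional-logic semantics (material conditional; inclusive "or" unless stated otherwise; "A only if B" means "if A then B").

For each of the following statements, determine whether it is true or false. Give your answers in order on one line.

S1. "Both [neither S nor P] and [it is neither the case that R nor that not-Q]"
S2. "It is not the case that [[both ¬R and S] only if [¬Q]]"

S1: Formalization: (S nor P) & (R nor ~Q)

S nor P = F nor T = F
~Q = ~F = T
R nor ~Q = F nor T = F
(S nor P) & (R nor ~Q) = F & F = F
So S1 is false.

S2: Formalization: ~((~R & S) -> ~Q)

~R = ~F = T
~R & S = T & F = F
~Q = ~F = T
(~R & S) -> ~Q = F -> T = T
~((~R & S) -> ~Q) = ~T = F
Hence S2 is false.

S1 False; S2 False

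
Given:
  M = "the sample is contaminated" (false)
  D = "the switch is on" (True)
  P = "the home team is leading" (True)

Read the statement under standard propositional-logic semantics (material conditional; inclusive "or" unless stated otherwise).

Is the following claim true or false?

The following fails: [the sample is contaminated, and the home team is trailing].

Values: M=False, P=True.
This is not (M and not P).

not P = not True = False
M and not P = False and False = False
not (M and not P) = not False = True

True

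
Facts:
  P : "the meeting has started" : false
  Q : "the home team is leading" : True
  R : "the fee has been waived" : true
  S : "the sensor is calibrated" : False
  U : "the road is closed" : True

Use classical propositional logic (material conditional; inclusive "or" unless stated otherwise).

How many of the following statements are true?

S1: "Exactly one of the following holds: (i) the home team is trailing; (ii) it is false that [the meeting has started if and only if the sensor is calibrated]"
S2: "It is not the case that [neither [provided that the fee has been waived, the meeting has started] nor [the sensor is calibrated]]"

S1: In symbols: not Q xor not (P iff S)

not Q = not True = False
P iff S = False iff False = True
not (P iff S) = not True = False
not Q xor not (P iff S) = False xor False = False
Thus S1 is false.

S2: This is not ((R -> P) nor S).

R -> P = True -> False = False
(R -> P) nor S = False nor False = True
not ((R -> P) nor S) = not True = False
Hence S2 is false.

True statements: 0 (none).

0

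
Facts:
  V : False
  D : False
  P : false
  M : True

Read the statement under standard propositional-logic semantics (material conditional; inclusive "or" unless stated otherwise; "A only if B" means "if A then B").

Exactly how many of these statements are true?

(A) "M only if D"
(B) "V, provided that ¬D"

0

(A): This is M → D.

M → D = T → F = F
Thus (A) is false.

(B): Parsed as ¬D → V

¬D = ¬F = T
¬D → V = T → F = F
So (B) is false.

True statements: 0 (none).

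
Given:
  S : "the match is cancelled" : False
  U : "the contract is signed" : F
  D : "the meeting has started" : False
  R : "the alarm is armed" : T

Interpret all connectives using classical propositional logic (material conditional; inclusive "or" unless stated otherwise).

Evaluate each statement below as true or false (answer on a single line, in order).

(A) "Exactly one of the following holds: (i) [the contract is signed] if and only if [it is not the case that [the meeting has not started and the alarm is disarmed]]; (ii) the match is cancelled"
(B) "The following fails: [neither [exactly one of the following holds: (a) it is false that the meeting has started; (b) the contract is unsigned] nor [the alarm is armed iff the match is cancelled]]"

(A) F; (B) F

(A): In symbols: (U iff not (not D and not R)) xor S

not D = not False = True
not R = not True = False
not D and not R = True and False = False
not (not D and not R) = not False = True
U iff not (not D and not R) = False iff True = False
(U iff not (not D and not R)) xor S = False xor False = False
So (A) is false.

(B): Formalization: not ((not D xor not U) nor (R iff S))

not D = not False = True
not U = not False = True
not D xor not U = True xor True = False
R iff S = True iff False = False
(not D xor not U) nor (R iff S) = False nor False = True
not ((not D xor not U) nor (R iff S)) = not True = False
Hence (B) is false.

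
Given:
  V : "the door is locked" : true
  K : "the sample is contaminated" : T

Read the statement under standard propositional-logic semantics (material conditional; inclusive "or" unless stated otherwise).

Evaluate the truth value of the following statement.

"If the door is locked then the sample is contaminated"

Values: V=True, K=True.
In symbols: V -> K

V -> K = True -> True = True

True.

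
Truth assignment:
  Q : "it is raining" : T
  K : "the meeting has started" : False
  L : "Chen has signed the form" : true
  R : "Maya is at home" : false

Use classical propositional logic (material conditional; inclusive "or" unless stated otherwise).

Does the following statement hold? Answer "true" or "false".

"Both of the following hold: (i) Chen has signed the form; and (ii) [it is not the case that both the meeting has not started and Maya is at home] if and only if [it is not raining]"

Parsed as L and ((not K nand R) iff not Q)

not K = not False = True
not K nand R = True nand False = True
not Q = not True = False
(not K nand R) iff not Q = True iff False = False
L and ((not K nand R) iff not Q) = True and False = False

false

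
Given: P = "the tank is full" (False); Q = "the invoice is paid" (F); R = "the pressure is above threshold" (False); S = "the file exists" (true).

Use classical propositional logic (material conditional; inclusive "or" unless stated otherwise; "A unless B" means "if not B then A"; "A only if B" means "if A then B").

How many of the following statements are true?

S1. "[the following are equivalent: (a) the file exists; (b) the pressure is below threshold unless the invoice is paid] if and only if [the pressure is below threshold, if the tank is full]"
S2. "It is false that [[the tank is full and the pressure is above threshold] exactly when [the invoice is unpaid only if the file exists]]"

2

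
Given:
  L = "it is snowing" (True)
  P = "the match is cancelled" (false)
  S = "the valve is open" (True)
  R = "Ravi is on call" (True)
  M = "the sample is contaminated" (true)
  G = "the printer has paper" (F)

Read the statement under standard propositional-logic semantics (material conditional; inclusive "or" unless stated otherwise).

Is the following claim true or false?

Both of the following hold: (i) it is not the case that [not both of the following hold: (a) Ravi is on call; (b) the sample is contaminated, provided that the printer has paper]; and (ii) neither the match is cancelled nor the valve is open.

Parsed as ~(R nand (G -> M)) & (P nor S)

G -> M = F -> T = T
R nand (G -> M) = T nand T = F
~(R nand (G -> M)) = ~F = T
P nor S = F nor T = F
~(R nand (G -> M)) & (P nor S) = T & F = F

False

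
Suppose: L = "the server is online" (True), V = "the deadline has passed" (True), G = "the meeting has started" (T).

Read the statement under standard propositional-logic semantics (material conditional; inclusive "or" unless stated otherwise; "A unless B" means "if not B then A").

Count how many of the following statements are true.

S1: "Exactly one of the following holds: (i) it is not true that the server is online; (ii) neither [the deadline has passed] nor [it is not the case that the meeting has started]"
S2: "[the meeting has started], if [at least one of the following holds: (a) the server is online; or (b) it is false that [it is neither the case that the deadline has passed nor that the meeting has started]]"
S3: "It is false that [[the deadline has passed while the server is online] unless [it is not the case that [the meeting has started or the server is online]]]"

1

S1: Formalization: ¬L ⊕ (V ↓ ¬G)

¬L = ¬T = F
¬G = ¬T = F
V ↓ ¬G = T ↓ F = F
¬L ⊕ (V ↓ ¬G) = F ⊕ F = F
Thus S1 is false.

S2: Parsed as (L ∨ ¬(V ↓ G)) → G

V ↓ G = T ↓ T = F
¬(V ↓ G) = ¬F = T
L ∨ ¬(V ↓ G) = T ∨ T = T
(L ∨ ¬(V ↓ G)) → G = T → T = T
So S2 is true.

S3: In symbols: ¬((V ∧ L) ∨ ¬(G ∨ L))

V ∧ L = T ∧ T = T
G ∨ L = T ∨ T = T
¬(G ∨ L) = ¬T = F
(V ∧ L) ∨ ¬(G ∨ L) = T ∨ F = T
¬((V ∧ L) ∨ ¬(G ∨ L)) = ¬T = F
Thus S3 is false.

1 of the 3 statements is true.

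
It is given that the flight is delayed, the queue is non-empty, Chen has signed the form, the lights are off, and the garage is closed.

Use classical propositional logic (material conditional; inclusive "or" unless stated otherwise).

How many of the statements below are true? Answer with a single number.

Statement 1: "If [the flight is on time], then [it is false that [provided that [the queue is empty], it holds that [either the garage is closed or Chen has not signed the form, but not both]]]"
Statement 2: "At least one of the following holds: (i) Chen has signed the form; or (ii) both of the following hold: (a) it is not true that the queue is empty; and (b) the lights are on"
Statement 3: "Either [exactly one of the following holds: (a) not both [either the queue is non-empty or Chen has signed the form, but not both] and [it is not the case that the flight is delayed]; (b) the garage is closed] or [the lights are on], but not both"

2

Let P = "the flight is delayed" (T), Q = "the queue is empty" (F), U = "the garage is closed" (T), R = "Chen has signed the form" (T), S = "the lights are on" (F).

Statement 1: In symbols: ¬P → ¬(Q → (U ⊕ ¬R))

¬P = ¬T = F
¬R = ¬T = F
U ⊕ ¬R = T ⊕ F = T
Q → (U ⊕ ¬R) = F → T = T
¬(Q → (U ⊕ ¬R)) = ¬T = F
¬P → ¬(Q → (U ⊕ ¬R)) = F → F = T
So Statement 1 is true.

Statement 2: Formalization: R ∨ (¬Q ∧ S)

¬Q = ¬F = T
¬Q ∧ S = T ∧ F = F
R ∨ (¬Q ∧ S) = T ∨ F = T
Thus Statement 2 is true.

Statement 3: Parsed as (((¬Q ⊕ R) ↑ ¬P) ⊕ U) ⊕ S

¬Q = ¬F = T
¬Q ⊕ R = T ⊕ T = F
¬P = ¬T = F
(¬Q ⊕ R) ↑ ¬P = F ↑ F = T
((¬Q ⊕ R) ↑ ¬P) ⊕ U = T ⊕ T = F
(((¬Q ⊕ R) ↑ ¬P) ⊕ U) ⊕ S = F ⊕ F = F
Thus Statement 3 is false.

2 of the 3 statements are true (Statement 1, Statement 2).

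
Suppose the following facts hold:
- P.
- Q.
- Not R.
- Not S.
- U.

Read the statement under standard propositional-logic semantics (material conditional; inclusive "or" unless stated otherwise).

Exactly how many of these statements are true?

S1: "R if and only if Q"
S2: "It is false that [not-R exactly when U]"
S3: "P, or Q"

1

S1: This is R iff Q.

R iff Q = False iff True = False
Hence S1 is false.

S2: This is not (not R iff U).

not R = not False = True
not R iff U = True iff True = True
not (not R iff U) = not True = False
So S2 is false.

S3: Formalization: P or Q

P or Q = True or True = True
Thus S3 is true.

True statements: 1.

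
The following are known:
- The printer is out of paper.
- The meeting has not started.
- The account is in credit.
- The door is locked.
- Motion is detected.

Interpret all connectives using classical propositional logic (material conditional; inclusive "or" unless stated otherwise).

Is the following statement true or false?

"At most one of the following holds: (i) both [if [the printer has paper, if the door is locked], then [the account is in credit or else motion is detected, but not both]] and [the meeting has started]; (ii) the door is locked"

The statement is true.

Let G = "the door is locked" (T), N = "the printer has paper" (F), R = "the account is overdrawn" (F), L = "motion is detected" (T), P = "the meeting has started" (F).
Formalization: (((G -> N) -> (~R xor L)) & P) nand G

G -> N = T -> F = F
~R = ~F = T
~R xor L = T xor T = F
(G -> N) -> (~R xor L) = F -> F = T
((G -> N) -> (~R xor L)) & P = T & F = F
(((G -> N) -> (~R xor L)) & P) nand G = F nand T = T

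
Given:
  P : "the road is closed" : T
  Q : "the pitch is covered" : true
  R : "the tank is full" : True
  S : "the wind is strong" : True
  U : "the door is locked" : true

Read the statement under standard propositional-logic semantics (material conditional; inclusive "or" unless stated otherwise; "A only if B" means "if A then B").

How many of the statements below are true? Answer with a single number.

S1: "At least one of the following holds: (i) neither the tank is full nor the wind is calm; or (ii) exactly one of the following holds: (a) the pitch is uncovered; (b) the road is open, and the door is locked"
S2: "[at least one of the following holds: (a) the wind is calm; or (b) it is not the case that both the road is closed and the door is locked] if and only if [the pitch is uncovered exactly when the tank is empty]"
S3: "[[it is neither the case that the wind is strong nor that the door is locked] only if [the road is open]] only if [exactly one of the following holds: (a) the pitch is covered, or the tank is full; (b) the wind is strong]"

S1: Formalization: (R nor not S) or (not Q xor (not P and U))

not S = not True = False
R nor not S = True nor False = False
not Q = not True = False
not P = not True = False
not P and U = False and True = False
not Q xor (not P and U) = False xor False = False
(R nor not S) or (not Q xor (not P and U)) = False or False = False
Hence S1 is false.

S2: Parsed as (not S or (P nand U)) iff (not Q iff not R)

not S = not True = False
P nand U = True nand True = False
not S or (P nand U) = False or False = False
not Q = not True = False
not R = not True = False
not Q iff not R = False iff False = True
(not S or (P nand U)) iff (not Q iff not R) = False iff True = False
So S2 is false.

S3: Formalization: ((S nor U) -> not P) -> ((Q or R) xor S)

S nor U = True nor True = False
not P = not True = False
(S nor U) -> not P = False -> False = True
Q or R = True or True = True
(Q or R) xor S = True xor True = False
((S nor U) -> not P) -> ((Q or R) xor S) = True -> False = False
So S3 is false.

0 of the 3 statements are true (none).

0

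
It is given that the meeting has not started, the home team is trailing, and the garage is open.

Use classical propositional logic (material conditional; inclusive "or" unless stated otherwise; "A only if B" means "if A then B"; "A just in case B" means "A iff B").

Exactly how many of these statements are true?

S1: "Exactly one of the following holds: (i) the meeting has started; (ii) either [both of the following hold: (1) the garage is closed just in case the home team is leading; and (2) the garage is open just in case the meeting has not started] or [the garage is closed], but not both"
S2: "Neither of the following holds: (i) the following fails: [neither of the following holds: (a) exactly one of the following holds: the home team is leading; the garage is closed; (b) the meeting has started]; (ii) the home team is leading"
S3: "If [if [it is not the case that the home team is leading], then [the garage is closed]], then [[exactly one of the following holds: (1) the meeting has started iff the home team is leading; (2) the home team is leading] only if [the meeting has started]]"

3

Let S = "the meeting has started" (F), G = "the garage is closed" (F), Q = "the home team is leading" (F).

S1: This is S ⊕ (((G ↔ Q) ∧ (¬G ↔ ¬S)) ⊕ G).

G ↔ Q = F ↔ F = T
¬G = ¬F = T
¬S = ¬F = T
¬G ↔ ¬S = T ↔ T = T
(G ↔ Q) ∧ (¬G ↔ ¬S) = T ∧ T = T
((G ↔ Q) ∧ (¬G ↔ ¬S)) ⊕ G = T ⊕ F = T
S ⊕ (((G ↔ Q) ∧ (¬G ↔ ¬S)) ⊕ G) = F ⊕ T = T
Thus S1 is true.

S2: Parsed as ¬((Q ⊕ G) ↓ S) ↓ Q

Q ⊕ G = F ⊕ F = F
(Q ⊕ G) ↓ S = F ↓ F = T
¬((Q ⊕ G) ↓ S) = ¬T = F
¬((Q ⊕ G) ↓ S) ↓ Q = F ↓ F = T
Thus S2 is true.

S3: Formalization: (¬Q → G) → (((S ↔ Q) ⊕ Q) → S)

¬Q = ¬F = T
¬Q → G = T → F = F
S ↔ Q = F ↔ F = T
(S ↔ Q) ⊕ Q = T ⊕ F = T
((S ↔ Q) ⊕ Q) → S = T → F = F
(¬Q → G) → (((S ↔ Q) ⊕ Q) → S) = F → F = T
Hence S3 is true.

3 of the 3 statements are true (S1, S2, S3).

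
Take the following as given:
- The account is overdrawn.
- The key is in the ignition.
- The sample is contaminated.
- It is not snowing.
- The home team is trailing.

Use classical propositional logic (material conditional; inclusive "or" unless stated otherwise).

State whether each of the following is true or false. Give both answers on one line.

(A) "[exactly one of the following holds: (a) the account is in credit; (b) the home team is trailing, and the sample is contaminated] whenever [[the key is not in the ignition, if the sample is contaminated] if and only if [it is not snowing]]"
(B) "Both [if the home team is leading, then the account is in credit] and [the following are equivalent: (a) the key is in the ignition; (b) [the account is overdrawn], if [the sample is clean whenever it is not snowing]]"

(A) True; (B) True

Let R = "the sample is contaminated" (True), Q = "the key is in the ignition" (True), S = "it is snowing" (False), P = "the account is overdrawn" (True), U = "the home team is leading" (False).

(A): This is ((R -> not Q) iff not S) -> (not P xor (not U and R)).

not Q = not True = False
R -> not Q = True -> False = False
not S = not False = True
(R -> not Q) iff not S = False iff True = False
not P = not True = False
not U = not False = True
not U and R = True and True = True
not P xor (not U and R) = False xor True = True
((R -> not Q) iff not S) -> (not P xor (not U and R)) = False -> True = True
Thus (A) is true.

(B): This is (U -> not P) and (Q iff ((not S -> not R) -> P)).

not P = not True = False
U -> not P = False -> False = True
not S = not False = True
not R = not True = False
not S -> not R = True -> False = False
(not S -> not R) -> P = False -> True = True
Q iff ((not S -> not R) -> P) = True iff True = True
(U -> not P) and (Q iff ((not S -> not R) -> P)) = True and True = True
Hence (B) is true.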